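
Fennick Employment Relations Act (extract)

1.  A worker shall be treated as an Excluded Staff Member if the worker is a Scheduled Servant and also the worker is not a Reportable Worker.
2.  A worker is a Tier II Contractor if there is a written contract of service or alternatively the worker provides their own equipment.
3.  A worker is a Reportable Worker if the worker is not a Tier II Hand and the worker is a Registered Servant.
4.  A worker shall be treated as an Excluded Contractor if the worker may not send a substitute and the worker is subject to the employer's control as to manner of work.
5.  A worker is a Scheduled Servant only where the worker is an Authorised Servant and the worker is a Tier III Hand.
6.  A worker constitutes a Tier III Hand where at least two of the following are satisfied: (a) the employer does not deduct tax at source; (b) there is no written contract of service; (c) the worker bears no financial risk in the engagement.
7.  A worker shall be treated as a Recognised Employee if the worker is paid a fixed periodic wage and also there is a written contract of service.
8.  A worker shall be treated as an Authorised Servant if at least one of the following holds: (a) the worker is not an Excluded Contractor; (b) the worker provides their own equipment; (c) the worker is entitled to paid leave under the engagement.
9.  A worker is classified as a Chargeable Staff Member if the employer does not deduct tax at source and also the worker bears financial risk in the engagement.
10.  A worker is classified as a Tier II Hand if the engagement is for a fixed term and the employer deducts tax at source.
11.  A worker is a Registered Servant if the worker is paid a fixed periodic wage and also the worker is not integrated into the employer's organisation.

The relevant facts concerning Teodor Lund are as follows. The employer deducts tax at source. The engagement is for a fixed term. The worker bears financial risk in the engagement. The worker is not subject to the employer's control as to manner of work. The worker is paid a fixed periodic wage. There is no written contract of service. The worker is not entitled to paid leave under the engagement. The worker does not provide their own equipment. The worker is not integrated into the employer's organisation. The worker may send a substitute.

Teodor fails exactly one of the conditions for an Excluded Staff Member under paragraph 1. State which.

Under paragraph 4: the worker may not send a substitute? no; and the worker is subject to the employer's control as to manner of work? no. So the worker is not an Excluded Contractor.
Under paragraph 8: not an Excluded Contractor (paragraph 4)? yes; or the worker provides their own equipment? no; or the worker is entitled to paid leave under the engagement? no. So the worker is an Authorised Servant.
Under paragraph 6: the employer does not deduct tax at source? no; there is no written contract of service? yes; the worker bears no financial risk in the engagement? no — 1 of 3 hold (need ≥2) → not satisfied.
Under paragraph 5: Authorised Servant (paragraph 8)? yes; and Tier III Hand (paragraph 6)? no. So the worker is not a Scheduled Servant.
Under paragraph 10: the engagement is for a fixed term? yes; and the employer deducts tax at source? yes. So the worker is a Tier II Hand.
Under paragraph 11: the worker is paid a fixed periodic wage? yes; and the worker is not integrated into the employer's organisation? yes. So the worker is a Registered Servant.
Under paragraph 3: not a Tier II Hand (paragraph 10)? no; and Registered Servant (paragraph 11)? yes. So the worker is not a Reportable Worker.
Under paragraph 1: Scheduled Servant (paragraph 5)? no; and not a Reportable Worker (paragraph 3)? yes. So the worker is not an Excluded Staff Member.

Scheduled Servant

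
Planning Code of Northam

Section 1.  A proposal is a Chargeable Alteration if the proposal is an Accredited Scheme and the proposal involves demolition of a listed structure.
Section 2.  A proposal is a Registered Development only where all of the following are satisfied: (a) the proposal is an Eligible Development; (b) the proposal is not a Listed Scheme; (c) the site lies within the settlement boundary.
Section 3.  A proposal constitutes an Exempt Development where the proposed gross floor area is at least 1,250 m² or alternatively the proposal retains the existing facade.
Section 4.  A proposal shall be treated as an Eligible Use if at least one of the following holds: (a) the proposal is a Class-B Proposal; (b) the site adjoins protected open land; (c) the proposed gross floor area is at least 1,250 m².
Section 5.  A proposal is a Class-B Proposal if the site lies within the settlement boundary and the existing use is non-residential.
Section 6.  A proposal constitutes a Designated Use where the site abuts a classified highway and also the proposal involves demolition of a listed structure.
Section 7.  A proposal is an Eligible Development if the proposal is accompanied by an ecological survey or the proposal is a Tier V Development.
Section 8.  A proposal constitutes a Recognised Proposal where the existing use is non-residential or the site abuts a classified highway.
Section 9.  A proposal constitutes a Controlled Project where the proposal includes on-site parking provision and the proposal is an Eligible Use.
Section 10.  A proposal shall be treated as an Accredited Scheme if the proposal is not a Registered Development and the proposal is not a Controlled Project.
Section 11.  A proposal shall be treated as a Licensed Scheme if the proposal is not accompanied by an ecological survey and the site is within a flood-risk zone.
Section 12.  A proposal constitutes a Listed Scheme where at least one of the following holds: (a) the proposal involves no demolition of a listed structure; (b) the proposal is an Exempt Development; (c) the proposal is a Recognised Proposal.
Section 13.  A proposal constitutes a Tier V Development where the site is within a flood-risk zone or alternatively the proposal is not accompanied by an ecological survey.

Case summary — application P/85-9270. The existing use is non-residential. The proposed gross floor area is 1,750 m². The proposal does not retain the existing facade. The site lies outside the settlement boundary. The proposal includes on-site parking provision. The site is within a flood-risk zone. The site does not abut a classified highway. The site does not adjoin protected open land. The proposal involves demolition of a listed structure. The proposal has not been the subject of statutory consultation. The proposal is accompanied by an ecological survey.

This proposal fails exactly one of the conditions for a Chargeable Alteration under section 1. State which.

section 13 — Tier V Development: [the site is within a flood-risk zone? yes] OR [the proposal is not accompanied by an ecological survey? no] → satisfied.
section 7 — Eligible Development: [the proposal is accompanied by an ecological survey? yes] OR [Tier V Development (section 13)? yes] → satisfied.
section 3 — Exempt Development: [proposed gross floor area: 1,750 m² ≥ 1,250 m²? yes] OR [the proposal retains the existing facade? no] → satisfied.
section 8 — Recognised Proposal: [the existing use is non-residential? yes] OR [the site abuts a classified highway? no] → satisfied.
section 12 — Listed Scheme: [the proposal involves no demolition of a listed structure? no] OR [Exempt Development (section 3)? yes] OR [Recognised Proposal (section 8)? yes] → satisfied.
section 2 — Registered Development: [Eligible Development (section 7)? yes] AND [not a Listed Scheme (section 12)? no] AND [the site lies within the settlement boundary? no] → not satisfied.
section 5 — Class-B Proposal: [the site lies within the settlement boundary? no] AND [the existing use is non-residential? yes] → not satisfied.
section 4 — Eligible Use: [Class-B Proposal (section 5)? no] OR [the site adjoins protected open land? no] OR [proposed gross floor area: 1,750 m² ≥ 1,250 m²? yes] → satisfied.
section 9 — Controlled Project: [the proposal includes on-site parking provision? yes] AND [Eligible Use (section 4)? yes] → satisfied.
section 10 — Accredited Scheme: [not a Registered Development (section 2)? yes] AND [not a Controlled Project (section 9)? no] → not satisfied.
section 1 — Chargeable Alteration: [Accredited Scheme (section 10)? no] AND [the proposal involves demolition of a listed structure? yes] → not satisfied.

Accredited Scheme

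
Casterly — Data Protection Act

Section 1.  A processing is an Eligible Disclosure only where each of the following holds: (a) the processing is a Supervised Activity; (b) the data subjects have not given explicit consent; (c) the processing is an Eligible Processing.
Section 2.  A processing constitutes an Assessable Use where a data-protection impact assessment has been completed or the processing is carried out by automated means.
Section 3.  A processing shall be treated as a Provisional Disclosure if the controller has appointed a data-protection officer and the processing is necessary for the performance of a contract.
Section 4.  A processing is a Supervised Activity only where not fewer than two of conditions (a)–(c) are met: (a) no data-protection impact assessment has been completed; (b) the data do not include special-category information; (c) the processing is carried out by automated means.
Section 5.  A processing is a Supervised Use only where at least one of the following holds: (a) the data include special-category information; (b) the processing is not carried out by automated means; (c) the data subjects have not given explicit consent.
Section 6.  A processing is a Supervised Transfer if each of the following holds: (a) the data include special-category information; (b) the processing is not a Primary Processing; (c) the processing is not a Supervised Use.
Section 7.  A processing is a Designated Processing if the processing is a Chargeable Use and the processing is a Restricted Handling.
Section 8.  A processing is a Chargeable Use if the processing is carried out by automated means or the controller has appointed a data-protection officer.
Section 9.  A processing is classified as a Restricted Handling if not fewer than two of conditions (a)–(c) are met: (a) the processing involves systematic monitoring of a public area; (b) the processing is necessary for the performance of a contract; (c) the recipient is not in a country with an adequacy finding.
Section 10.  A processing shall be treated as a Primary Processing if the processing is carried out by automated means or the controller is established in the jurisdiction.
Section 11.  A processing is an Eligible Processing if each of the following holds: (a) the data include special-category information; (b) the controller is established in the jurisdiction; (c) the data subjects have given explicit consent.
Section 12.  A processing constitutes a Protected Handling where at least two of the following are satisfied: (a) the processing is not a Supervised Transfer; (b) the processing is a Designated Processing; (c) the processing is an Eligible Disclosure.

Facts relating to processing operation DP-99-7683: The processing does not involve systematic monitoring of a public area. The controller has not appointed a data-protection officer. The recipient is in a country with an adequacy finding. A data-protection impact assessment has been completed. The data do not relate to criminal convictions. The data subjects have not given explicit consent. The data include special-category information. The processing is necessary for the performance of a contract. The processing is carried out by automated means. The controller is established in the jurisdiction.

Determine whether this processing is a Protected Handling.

No

section 10 — Primary Processing: [the processing is carried out by automated means? yes] OR [the controller is established in the jurisdiction? yes] → satisfied.
section 5 — Supervised Use: [the data include special-category information? yes] OR [the processing is not carried out by automated means? no] OR [the data subjects have not given explicit consent? yes] → satisfied.
section 6 — Supervised Transfer: [the data include special-category information? yes] AND [not a Primary Processing (section 10)? no] AND [not a Supervised Use (section 5)? no] → not satisfied.
section 8 — Chargeable Use: [the processing is carried out by automated means? yes] OR [the controller has appointed a data-protection officer? no] → satisfied.
section 9 — Restricted Handling: the processing involves systematic monitoring of a public area? no; the processing is necessary for the performance of a contract? yes; the recipient is not in a country with an adequacy finding? no — 1 of 3 hold (need ≥2) → not satisfied.
section 7 — Designated Processing: [Chargeable Use (section 8)? yes] AND [Restricted Handling (section 9)? no] → not satisfied.
section 4 — Supervised Activity: no data-protection impact assessment has been completed? no; the data do not include special-category information? no; the processing is carried out by automated means? yes — 1 of 3 hold (need ≥2) → not satisfied.
section 11 — Eligible Processing: [the data include special-category information? yes] AND [the controller is established in the jurisdiction? yes] AND [the data subjects have given explicit consent? no] → not satisfied.
section 1 — Eligible Disclosure: [Supervised Activity (section 4)? no] AND [the data subjects have not given explicit consent? yes] AND [Eligible Processing (section 11)? no] → not satisfied.
section 12 — Protected Handling: not a Supervised Transfer (section 6)? yes; Designated Processing (section 7)? no; Eligible Disclosure (section 1)? no — 1 of 3 hold (need ≥2) → not satisfied.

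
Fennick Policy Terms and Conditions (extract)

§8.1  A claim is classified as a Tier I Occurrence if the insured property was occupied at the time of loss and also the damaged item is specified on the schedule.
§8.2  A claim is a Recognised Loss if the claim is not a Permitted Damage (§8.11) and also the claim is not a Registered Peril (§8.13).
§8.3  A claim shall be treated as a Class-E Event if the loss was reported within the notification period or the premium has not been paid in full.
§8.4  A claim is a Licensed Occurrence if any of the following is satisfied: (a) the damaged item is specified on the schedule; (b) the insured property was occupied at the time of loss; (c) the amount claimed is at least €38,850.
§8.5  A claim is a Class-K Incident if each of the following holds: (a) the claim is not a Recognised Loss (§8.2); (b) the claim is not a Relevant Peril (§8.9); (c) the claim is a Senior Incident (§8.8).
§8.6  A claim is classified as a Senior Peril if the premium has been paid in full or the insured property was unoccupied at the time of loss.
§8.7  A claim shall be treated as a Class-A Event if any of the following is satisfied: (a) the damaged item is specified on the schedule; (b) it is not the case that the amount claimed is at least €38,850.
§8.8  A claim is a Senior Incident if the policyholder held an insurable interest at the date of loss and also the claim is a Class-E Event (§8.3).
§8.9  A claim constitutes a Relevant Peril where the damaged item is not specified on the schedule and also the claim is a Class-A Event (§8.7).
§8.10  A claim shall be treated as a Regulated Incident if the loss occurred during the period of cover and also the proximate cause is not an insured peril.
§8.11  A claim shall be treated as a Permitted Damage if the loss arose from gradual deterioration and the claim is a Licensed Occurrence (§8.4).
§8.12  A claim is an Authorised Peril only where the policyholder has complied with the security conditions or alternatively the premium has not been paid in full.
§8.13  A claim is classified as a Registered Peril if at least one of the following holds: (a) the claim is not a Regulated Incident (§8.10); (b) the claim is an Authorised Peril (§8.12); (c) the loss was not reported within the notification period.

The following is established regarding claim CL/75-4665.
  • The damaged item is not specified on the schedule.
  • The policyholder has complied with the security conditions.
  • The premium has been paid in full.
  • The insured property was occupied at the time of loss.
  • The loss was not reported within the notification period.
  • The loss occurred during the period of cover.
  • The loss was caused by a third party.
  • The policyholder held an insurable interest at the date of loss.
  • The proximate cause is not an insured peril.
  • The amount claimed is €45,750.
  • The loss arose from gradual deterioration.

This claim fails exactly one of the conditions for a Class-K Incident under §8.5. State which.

§8.4 — Licensed Occurrence: [the damaged item is specified on the schedule? no] OR [the insured property was occupied at the time of loss? yes] OR [amount claimed: €45,750 ≥ €38,850? yes] → satisfied.
§8.11 — Permitted Damage: [the loss arose from gradual deterioration? yes] AND [Licensed Occurrence (§8.4)? yes] → satisfied.
§8.10 — Regulated Incident: [the loss occurred during the period of cover? yes] AND [the proximate cause is not an insured peril? yes] → satisfied.
§8.12 — Authorised Peril: [the policyholder has complied with the security conditions? yes] OR [the premium has not been paid in full? no] → satisfied.
§8.13 — Registered Peril: [not a Regulated Incident (§8.10)? no] OR [Authorised Peril (§8.12)? yes] OR [the loss was not reported within the notification period? yes] → satisfied.
§8.2 — Recognised Loss: [not a Permitted Damage (§8.11)? no] AND [not a Registered Peril (§8.13)? no] → not satisfied.
§8.7 — Class-A Event: [the damaged item is specified on the schedule? no] OR [amount claimed: €45,750 ≥ €38,850? yes, so negated condition no] → not satisfied.
§8.9 — Relevant Peril: [the damaged item is not specified on the schedule? yes] AND [Class-A Event (§8.7)? no] → not satisfied.
§8.3 — Class-E Event: [the loss was reported within the notification period? no] OR [the premium has not been paid in full? no] → not satisfied.
§8.8 — Senior Incident: [the policyholder held an insurable interest at the date of loss? yes] AND [Class-E Event (§8.3)? no] → not satisfied.
§8.5 — Class-K Incident: [not a Recognised Loss (§8.2)? yes] AND [not a Relevant Peril (§8.9)? yes] AND [Senior Incident (§8.8)? no] → not satisfied.

Senior Incident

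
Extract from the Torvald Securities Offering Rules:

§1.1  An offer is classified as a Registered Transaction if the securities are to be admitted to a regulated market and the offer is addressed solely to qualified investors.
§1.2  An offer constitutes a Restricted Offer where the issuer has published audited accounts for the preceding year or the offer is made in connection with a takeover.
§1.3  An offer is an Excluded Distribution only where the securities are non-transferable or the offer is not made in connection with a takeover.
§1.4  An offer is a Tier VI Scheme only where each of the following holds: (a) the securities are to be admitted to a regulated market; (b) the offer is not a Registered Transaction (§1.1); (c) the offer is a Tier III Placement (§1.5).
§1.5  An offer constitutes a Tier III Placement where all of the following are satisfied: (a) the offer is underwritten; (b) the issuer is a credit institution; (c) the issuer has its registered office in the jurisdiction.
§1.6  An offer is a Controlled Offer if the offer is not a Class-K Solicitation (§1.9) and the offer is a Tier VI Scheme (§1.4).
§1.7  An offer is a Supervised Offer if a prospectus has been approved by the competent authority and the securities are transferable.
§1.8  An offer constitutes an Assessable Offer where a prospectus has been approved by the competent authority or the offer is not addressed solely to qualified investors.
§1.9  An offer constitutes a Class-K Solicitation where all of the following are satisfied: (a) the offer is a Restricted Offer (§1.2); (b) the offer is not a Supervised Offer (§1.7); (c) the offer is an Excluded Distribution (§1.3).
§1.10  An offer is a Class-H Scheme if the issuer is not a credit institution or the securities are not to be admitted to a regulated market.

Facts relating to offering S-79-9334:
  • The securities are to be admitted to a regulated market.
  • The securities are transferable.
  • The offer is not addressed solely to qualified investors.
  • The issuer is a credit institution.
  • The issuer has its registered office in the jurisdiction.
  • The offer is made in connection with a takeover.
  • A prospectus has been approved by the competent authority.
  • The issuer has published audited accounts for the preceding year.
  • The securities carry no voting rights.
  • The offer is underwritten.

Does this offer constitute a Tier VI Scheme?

Under §1.1: the securities are to be admitted to a regulated market? yes; and the offer is addressed solely to qualified investors? no. So the offer is not a Registered Transaction.
Under §1.5: the offer is underwritten? yes; and the issuer is a credit institution? yes; and the issuer has its registered office in the jurisdiction? yes. So the offer is a Tier III Placement.
Under §1.4: the securities are to be admitted to a regulated market? yes; and not a Registered Transaction (§1.1)? yes; and Tier III Placement (§1.5)? yes. So the offer is a Tier VI Scheme.

Yes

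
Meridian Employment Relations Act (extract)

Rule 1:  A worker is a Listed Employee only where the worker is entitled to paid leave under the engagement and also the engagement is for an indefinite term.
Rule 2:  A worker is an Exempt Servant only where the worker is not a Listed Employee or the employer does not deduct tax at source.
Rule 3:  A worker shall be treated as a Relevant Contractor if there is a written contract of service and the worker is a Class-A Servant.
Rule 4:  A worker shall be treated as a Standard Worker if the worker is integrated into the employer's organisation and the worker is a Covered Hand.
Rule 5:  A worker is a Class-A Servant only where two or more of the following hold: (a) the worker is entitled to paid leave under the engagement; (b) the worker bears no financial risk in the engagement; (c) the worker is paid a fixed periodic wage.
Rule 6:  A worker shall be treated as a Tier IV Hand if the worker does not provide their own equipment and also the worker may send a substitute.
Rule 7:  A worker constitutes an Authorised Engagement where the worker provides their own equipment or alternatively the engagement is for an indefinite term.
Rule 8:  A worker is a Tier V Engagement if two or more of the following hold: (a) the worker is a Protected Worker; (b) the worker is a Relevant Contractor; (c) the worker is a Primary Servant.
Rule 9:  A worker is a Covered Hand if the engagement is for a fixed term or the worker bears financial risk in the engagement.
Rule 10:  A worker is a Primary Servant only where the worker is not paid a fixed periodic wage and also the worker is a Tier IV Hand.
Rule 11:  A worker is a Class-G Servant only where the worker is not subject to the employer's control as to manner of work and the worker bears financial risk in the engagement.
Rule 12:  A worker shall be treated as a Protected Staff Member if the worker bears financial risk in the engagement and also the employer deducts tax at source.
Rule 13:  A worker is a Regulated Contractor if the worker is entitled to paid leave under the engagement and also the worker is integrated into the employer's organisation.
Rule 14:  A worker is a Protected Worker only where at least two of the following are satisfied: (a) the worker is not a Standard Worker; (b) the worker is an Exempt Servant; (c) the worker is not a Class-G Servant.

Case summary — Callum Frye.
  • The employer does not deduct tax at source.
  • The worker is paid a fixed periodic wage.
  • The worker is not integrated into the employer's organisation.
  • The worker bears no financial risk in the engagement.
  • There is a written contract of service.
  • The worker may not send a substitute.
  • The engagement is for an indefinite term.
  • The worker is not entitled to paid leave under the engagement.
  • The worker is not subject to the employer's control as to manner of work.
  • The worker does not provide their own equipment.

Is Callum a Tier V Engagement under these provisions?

Yes

rule 9 — Covered Hand: [the engagement is for a fixed term? no] OR [the worker bears financial risk in the engagement? no] → not satisfied.
rule 4 — Standard Worker: [the worker is integrated into the employer's organisation? no] AND [Covered Hand (rule 9)? no] → not satisfied.
rule 1 — Listed Employee: [the worker is entitled to paid leave under the engagement? no] AND [the engagement is for an indefinite term? yes] → not satisfied.
rule 2 — Exempt Servant: [not a Listed Employee (rule 1)? yes] OR [the employer does not deduct tax at source? yes] → satisfied.
rule 11 — Class-G Servant: [the worker is not subject to the employer's control as to manner of work? yes] AND [the worker bears financial risk in the engagement? no] → not satisfied.
rule 14 — Protected Worker: not a Standard Worker (rule 4)? yes; Exempt Servant (rule 2)? yes; not a Class-G Servant (rule 11)? yes — 3 of 3 hold (need ≥2) → satisfied.
rule 5 — Class-A Servant: the worker is entitled to paid leave under the engagement? no; the worker bears no financial risk in the engagement? yes; the worker is paid a fixed periodic wage? yes — 2 of 3 hold (need ≥2) → satisfied.
rule 3 — Relevant Contractor: [there is a written contract of service? yes] AND [Class-A Servant (rule 5)? yes] → satisfied.
rule 6 — Tier IV Hand: [the worker does not provide their own equipment? yes] AND [the worker may send a substitute? no] → not satisfied.
rule 10 — Primary Servant: [the worker is not paid a fixed periodic wage? no] AND [Tier IV Hand (rule 6)? no] → not satisfied.
rule 8 — Tier V Engagement: Protected Worker (rule 14)? yes; Relevant Contractor (rule 3)? yes; Primary Servant (rule 10)? no — 2 of 3 hold (need ≥2) → satisfied.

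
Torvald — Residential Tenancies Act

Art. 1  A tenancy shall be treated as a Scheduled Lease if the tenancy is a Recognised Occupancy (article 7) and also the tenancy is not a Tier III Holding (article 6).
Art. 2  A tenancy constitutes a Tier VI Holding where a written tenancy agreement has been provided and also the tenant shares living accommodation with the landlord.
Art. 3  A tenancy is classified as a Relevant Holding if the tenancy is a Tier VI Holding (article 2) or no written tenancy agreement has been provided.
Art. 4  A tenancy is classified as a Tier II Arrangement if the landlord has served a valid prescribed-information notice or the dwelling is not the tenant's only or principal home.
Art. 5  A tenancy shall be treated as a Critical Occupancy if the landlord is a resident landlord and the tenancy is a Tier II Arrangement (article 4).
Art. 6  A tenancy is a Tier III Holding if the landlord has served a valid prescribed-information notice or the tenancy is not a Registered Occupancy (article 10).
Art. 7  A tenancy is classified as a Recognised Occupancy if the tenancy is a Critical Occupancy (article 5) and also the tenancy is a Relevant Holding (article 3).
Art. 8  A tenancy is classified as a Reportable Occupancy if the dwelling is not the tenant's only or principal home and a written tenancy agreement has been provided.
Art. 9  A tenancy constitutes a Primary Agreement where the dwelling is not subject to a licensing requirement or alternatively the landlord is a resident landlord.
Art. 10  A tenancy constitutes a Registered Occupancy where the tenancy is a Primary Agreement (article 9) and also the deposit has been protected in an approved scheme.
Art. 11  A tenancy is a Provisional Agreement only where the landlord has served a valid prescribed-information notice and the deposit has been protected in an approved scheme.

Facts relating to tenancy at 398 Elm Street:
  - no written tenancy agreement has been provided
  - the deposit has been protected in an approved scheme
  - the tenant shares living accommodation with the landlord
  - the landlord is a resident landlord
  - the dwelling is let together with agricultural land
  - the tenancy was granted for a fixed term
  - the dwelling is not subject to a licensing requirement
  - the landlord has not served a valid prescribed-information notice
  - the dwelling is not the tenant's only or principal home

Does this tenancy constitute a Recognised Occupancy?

article 4 — Tier II Arrangement: [the landlord has served a valid prescribed-information notice? no] OR [the dwelling is not the tenant's only or principal home? yes] → satisfied.
article 5 — Critical Occupancy: [the landlord is a resident landlord? yes] AND [Tier II Arrangement (article 4)? yes] → satisfied.
article 2 — Tier VI Holding: [a written tenancy agreement has been provided? no] AND [the tenant shares living accommodation with the landlord? yes] → not satisfied.
article 3 — Relevant Holding: [Tier VI Holding (article 2)? no] OR [no written tenancy agreement has been provided? yes] → satisfied.
article 7 — Recognised Occupancy: [Critical Occupancy (article 5)? yes] AND [Relevant Holding (article 3)? yes] → satisfied.

Yes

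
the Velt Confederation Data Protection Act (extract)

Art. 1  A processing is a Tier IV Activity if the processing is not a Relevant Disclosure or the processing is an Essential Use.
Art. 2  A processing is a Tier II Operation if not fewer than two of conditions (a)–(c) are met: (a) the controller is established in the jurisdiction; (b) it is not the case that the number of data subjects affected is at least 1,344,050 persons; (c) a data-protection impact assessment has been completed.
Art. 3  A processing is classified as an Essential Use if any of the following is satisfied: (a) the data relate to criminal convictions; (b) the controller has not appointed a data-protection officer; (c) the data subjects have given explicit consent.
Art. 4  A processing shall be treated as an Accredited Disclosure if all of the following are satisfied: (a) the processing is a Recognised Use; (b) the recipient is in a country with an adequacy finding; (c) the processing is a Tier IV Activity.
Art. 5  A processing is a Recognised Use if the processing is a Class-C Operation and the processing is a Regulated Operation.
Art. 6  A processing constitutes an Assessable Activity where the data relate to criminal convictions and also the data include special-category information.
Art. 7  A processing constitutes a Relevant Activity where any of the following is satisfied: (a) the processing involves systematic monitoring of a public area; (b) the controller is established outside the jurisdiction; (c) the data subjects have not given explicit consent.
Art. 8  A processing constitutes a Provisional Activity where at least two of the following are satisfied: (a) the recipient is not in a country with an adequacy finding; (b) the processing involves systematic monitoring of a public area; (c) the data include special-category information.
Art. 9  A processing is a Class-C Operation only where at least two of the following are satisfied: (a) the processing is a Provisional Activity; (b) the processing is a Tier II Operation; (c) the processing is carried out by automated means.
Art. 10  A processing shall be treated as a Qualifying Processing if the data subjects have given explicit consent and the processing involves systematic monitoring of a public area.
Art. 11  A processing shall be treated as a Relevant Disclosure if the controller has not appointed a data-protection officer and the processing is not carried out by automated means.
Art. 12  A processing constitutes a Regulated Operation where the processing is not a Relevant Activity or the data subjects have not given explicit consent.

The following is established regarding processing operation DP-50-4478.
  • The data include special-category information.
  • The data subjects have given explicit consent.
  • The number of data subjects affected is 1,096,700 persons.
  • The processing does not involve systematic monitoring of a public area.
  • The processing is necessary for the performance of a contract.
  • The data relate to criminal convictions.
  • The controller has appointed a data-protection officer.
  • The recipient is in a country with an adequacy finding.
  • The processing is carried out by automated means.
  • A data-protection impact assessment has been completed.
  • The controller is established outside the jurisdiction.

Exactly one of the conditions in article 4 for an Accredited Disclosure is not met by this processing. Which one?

article 8 — Provisional Activity: the recipient is not in a country with an adequacy finding? no; the processing involves systematic monitoring of a public area? no; the data include special-category information? yes — 1 of 3 hold (need ≥2) → not satisfied.
article 2 — Tier II Operation: the controller is established in the jurisdiction? no; number of data subjects affected: 1,096,700 persons ≥ 1,344,050 persons? no, so negated condition yes; a data-protection impact assessment has been completed? yes — 2 of 3 hold (need ≥2) → satisfied.
article 9 — Class-C Operation: Provisional Activity (article 8)? no; Tier II Operation (article 2)? yes; the processing is carried out by automated means? yes — 2 of 3 hold (need ≥2) → satisfied.
article 7 — Relevant Activity: [the processing involves systematic monitoring of a public area? no] OR [the controller is established outside the jurisdiction? yes] OR [the data subjects have not given explicit consent? no] → satisfied.
article 12 — Regulated Operation: [not a Relevant Activity (article 7)? no] OR [the data subjects have not given explicit consent? no] → not satisfied.
article 5 — Recognised Use: [Class-C Operation (article 9)? yes] AND [Regulated Operation (article 12)? no] → not satisfied.
article 11 — Relevant Disclosure: [the controller has not appointed a data-protection officer? no] AND [the processing is not carried out by automated means? no] → not satisfied.
article 3 — Essential Use: [the data relate to criminal convictions? yes] OR [the controller has not appointed a data-protection officer? no] OR [the data subjects have given explicit consent? yes] → satisfied.
article 1 — Tier IV Activity: [not a Relevant Disclosure (article 11)? yes] OR [Essential Use (article 3)? yes] → satisfied.
article 4 — Accredited Disclosure: [Recognised Use (article 5)? no] AND [the recipient is in a country with an adequacy finding? yes] AND [Tier IV Activity (article 1)? yes] → not satisfied.

Recognised Use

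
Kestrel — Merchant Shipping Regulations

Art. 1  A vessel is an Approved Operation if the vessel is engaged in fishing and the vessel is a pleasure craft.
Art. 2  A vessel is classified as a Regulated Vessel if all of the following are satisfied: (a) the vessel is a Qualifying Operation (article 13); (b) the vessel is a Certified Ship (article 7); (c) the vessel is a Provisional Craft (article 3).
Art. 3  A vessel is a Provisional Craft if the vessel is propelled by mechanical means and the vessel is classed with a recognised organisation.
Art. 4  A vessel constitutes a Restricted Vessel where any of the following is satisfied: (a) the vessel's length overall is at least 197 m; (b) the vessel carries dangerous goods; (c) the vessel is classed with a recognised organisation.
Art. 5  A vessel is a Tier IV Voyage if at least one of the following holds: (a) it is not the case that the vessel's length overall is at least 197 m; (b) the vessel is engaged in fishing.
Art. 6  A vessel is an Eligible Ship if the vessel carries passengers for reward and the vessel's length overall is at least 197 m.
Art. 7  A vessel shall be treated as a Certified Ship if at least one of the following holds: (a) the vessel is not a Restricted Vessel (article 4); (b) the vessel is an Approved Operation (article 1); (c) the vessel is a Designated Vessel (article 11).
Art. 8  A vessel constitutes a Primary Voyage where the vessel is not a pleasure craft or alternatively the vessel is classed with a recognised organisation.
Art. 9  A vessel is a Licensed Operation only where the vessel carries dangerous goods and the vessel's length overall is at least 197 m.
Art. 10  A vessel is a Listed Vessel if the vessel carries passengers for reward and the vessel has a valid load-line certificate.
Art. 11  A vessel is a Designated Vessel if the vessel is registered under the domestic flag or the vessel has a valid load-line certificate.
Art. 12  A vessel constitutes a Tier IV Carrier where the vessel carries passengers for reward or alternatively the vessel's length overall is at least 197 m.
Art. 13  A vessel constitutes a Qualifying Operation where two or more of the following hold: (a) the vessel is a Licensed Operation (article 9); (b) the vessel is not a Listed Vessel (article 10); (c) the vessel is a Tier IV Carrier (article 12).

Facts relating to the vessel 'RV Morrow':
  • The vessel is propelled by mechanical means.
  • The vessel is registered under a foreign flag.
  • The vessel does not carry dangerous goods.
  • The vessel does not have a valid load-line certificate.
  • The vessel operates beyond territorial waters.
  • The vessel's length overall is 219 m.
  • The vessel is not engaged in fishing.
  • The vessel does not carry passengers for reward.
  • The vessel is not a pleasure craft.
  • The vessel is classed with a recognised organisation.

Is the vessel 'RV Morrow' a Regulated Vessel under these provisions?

No

article 9 — Licensed Operation: [the vessel carries dangerous goods? no] AND [vessel's length overall: 219 m ≥ 197 m? yes] → not satisfied.
article 10 — Listed Vessel: [the vessel carries passengers for reward? no] AND [the vessel has a valid load-line certificate? no] → not satisfied.
article 12 — Tier IV Carrier: [the vessel carries passengers for reward? no] OR [vessel's length overall: 219 m ≥ 197 m? yes] → satisfied.
article 13 — Qualifying Operation: Licensed Operation (article 9)? no; not a Listed Vessel (article 10)? yes; Tier IV Carrier (article 12)? yes — 2 of 3 hold (need ≥2) → satisfied.
article 4 — Restricted Vessel: [vessel's length overall: 219 m ≥ 197 m? yes] OR [the vessel carries dangerous goods? no] OR [the vessel is classed with a recognised organisation? yes] → satisfied.
article 1 — Approved Operation: [the vessel is engaged in fishing? no] AND [the vessel is a pleasure craft? no] → not satisfied.
article 11 — Designated Vessel: [the vessel is registered under the domestic flag? no] OR [the vessel has a valid load-line certificate? no] → not satisfied.
article 7 — Certified Ship: [not a Restricted Vessel (article 4)? no] OR [Approved Operation (article 1)? no] OR [Designated Vessel (article 11)? no] → not satisfied.
article 3 — Provisional Craft: [the vessel is propelled by mechanical means? yes] AND [the vessel is classed with a recognised organisation? yes] → satisfied.
article 2 — Regulated Vessel: [Qualifying Operation (article 13)? yes] AND [Certified Ship (article 7)? no] AND [Provisional Craft (article 3)? yes] → not satisfied.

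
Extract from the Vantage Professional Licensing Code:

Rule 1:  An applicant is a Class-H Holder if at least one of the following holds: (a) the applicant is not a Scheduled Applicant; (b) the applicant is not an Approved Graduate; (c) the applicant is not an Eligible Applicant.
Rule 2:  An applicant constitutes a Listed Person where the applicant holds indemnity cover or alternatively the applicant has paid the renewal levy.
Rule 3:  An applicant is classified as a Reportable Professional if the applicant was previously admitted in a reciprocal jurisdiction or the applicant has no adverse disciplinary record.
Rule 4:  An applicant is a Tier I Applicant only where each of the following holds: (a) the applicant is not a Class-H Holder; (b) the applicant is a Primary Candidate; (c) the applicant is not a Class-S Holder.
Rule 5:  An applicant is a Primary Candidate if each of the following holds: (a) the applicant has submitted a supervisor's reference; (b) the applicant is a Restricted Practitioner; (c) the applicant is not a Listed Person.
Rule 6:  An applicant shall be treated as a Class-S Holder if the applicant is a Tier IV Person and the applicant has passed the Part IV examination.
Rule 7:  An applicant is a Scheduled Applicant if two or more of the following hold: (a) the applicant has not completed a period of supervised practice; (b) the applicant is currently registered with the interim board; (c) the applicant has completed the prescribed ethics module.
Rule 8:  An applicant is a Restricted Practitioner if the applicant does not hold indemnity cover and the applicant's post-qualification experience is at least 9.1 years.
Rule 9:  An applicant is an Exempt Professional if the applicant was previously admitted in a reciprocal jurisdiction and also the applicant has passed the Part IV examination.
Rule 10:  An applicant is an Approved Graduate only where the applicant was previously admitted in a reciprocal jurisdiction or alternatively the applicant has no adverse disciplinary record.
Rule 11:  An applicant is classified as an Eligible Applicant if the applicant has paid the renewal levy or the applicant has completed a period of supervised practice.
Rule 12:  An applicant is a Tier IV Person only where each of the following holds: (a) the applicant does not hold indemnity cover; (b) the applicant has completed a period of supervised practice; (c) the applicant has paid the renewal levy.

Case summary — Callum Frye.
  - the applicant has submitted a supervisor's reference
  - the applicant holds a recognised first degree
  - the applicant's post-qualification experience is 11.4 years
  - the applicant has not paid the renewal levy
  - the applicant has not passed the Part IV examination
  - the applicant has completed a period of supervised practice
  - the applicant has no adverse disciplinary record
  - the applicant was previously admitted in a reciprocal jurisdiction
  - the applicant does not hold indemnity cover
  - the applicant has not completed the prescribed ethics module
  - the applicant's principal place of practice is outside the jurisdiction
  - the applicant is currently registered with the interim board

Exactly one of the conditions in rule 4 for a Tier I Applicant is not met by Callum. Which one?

rule 7 — Scheduled Applicant: the applicant has not completed a period of supervised practice? no; the applicant is currently registered with the interim board? yes; the applicant has completed the prescribed ethics module? no — 1 of 3 hold (need ≥2) → not satisfied.
rule 10 — Approved Graduate: [the applicant was previously admitted in a reciprocal jurisdiction? yes] OR [the applicant has no adverse disciplinary record? yes] → satisfied.
rule 11 — Eligible Applicant: [the applicant has paid the renewal levy? no] OR [the applicant has completed a period of supervised practice? yes] → satisfied.
rule 1 — Class-H Holder: [not a Scheduled Applicant (rule 7)? yes] OR [not an Approved Graduate (rule 10)? no] OR [not an Eligible Applicant (rule 11)? no] → satisfied.
rule 8 — Restricted Practitioner: [the applicant does not hold indemnity cover? yes] AND [applicant's post-qualification experience: 11.4 years ≥ 9.1 years? yes] → satisfied.
rule 2 — Listed Person: [the applicant holds indemnity cover? no] OR [the applicant has paid the renewal levy? no] → not satisfied.
rule 5 — Primary Candidate: [the applicant has submitted a supervisor's reference? yes] AND [Restricted Practitioner (rule 8)? yes] AND [not a Listed Person (rule 2)? yes] → satisfied.
rule 12 — Tier IV Person: [the applicant does not hold indemnity cover? yes] AND [the applicant has completed a period of supervised practice? yes] AND [the applicant has paid the renewal levy? no] → not satisfied.
rule 6 — Class-S Holder: [Tier IV Person (rule 12)? no] AND [the applicant has passed the Part IV examination? no] → not satisfied.
rule 4 — Tier I Applicant: [not a Class-H Holder (rule 1)? no] AND [Primary Candidate (rule 5)? yes] AND [not a Class-S Holder (rule 6)? yes] → not satisfied.

Class-H Holder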